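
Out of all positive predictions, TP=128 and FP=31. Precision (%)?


Precision = TP/(TP+FP)
= 128/(128+31)
= 128/159 = 80.5%

80.5%


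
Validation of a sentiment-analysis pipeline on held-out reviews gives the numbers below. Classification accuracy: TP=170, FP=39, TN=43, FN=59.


Accuracy = (TP+TN)/(TP+TN+FP+FN)
= (170+43)/(311)
= 213/311 = 68.49%

68.49%


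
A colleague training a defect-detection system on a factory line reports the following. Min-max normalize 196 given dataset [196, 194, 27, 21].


min=21, max=196
(196-21)/(196-21) = 175/175 = 1.0

1.0


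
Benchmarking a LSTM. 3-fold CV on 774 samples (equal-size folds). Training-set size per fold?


Fold size = 774/3 = 258
Training per fold = 774 - 258 = 516

516


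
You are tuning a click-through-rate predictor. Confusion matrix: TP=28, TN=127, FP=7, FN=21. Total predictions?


Total = TP + TN + FP + FN
= 28 + 127 + 7 + 21
= 183
(Predicted positive: 35, predicted negative: 148)

183


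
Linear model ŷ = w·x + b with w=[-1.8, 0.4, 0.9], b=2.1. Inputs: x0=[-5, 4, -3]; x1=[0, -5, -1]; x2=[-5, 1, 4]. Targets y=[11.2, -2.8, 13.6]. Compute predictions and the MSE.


ŷ0 = (-1.8)·(-5) + (0.4)·(4) + (0.9)·(-3) + 2.1 = 10.0
ŷ1 = (-1.8)·(0) + (0.4)·(-5) + (0.9)·(-1) + 2.1 = -0.8
ŷ2 = (-1.8)·(-5) + (0.4)·(1) + (0.9)·(4) + 2.1 = 15.1
errors² = [1.44, 4.0, 2.25]
MSE = 7.6900/3 = 2.5633

2.5633


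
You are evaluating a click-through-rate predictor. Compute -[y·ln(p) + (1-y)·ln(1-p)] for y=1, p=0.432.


BCE = -[y·ln(p) + (1-y)·ln(1-p)]
= -1·ln(0.432) - 0
= -ln(0.432) = 0.8393

0.8393


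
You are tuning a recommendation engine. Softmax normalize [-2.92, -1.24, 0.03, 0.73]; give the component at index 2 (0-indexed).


Exponentials: e^-2.92=0.0539, e^-1.24=0.2894, e^0.03=1.0305, e^0.73=2.0751
Sum = 3.4489
Softmax = [0.0156, 0.0839, 0.2988, 0.6017]
p[2] = 1.0305/3.4489 = 0.2988

0.2988


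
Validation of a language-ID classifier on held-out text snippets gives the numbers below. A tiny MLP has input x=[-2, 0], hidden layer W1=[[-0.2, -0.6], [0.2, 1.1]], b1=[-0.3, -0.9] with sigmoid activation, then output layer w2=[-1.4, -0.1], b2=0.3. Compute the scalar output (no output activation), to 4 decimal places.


z1[0] = (-0.2)·(-2) + (-0.6)·(0) - 0.3 = 0.1
z1[1] = (0.2)·(-2) + (1.1)·(0) - 0.9 = -1.3
h = sigmoid(z1) = [0.525, 0.2142]
output = (-1.4)·(0.525) + (-0.1)·(0.2142) + 0.3 = -0.4564

-0.4564


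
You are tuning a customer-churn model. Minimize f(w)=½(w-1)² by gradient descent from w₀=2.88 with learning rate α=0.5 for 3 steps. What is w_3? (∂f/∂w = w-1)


step 1: grad = 2.88-1 = 1.88; w = 2.88 - 0.5·(1.88) = 1.94
step 2: grad = 1.94-1 = 0.94; w = 1.94 - 0.5·(0.94) = 1.47
step 3: grad = 1.47-1 = 0.47; w = 1.47 - 0.5·(0.47) = 1.235

1.235


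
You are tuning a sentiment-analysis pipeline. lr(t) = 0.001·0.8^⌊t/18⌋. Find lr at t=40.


n_drops = ⌊40/18⌋ = 2
lr = 0.001·0.8^2 = 0.001·0.64 = 0.00064

0.00064


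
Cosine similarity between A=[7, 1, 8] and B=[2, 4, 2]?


A·B = 7·2 + 1·4 + 8·2 = 34
‖A‖ = √114 = 10.6771, ‖B‖ = √24 = 4.899
cos = 34/(√114·√24) = 34/√2736 = 0.65

0.65


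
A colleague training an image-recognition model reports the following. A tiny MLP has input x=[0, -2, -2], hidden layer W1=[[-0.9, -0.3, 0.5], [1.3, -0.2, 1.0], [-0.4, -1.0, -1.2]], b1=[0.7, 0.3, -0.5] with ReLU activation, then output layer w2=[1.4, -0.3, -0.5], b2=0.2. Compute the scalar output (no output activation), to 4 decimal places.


z1[0] = (-0.9)·(0) + (-0.3)·(-2) + (0.5)·(-2) + 0.7 = 0.3
z1[1] = (1.3)·(0) + (-0.2)·(-2) + (1.0)·(-2) + 0.3 = -1.3
z1[2] = (-0.4)·(0) + (-1.0)·(-2) + (-1.2)·(-2) - 0.5 = 3.9
h = ReLU(z1) = [0.3, 0.0, 3.9]
output = (1.4)·(0.3) + (-0.3)·(0.0) + (-0.5)·(3.9) + 0.2 = -1.33

-1.33


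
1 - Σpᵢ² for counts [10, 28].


Probabilities: [10/38, 28/38] ≈ [0.2632, 0.7368]
Σpᵢ² = (100 + 784)/38² = 884/1444
Gini = 1 - Σpᵢ² = 1 - 884/1444 = 0.3878

0.3878


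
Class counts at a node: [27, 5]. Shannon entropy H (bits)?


Probabilities: [27/32, 5/32] ≈ [0.8438, 0.1562]
H = -((27/32)·log₂(27/32) + (5/32)·log₂(5/32))
  = 0.6253 bits

0.6253 bits


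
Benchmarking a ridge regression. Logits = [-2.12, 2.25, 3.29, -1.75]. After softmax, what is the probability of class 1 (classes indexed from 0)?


Exponentials: e^-2.12=0.12, e^2.25=9.4877, e^3.29=26.8429, e^-1.75=0.1738
Sum = 36.6244
Softmax = [0.0033, 0.2591, 0.7329, 0.0047]
p[1] = 9.4877/36.6244 = 0.2591

0.2591


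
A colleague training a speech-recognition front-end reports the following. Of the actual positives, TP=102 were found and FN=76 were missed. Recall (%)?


Recall = TP/(TP+FN)
= 102/(102+76)
= 102/178 = 57.3%

57.3%


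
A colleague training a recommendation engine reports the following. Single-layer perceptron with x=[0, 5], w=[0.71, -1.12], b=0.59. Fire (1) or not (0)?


z = (0)·(0.71) + (5)·(-1.12) + 0.59
  = -5.01
step(z) = 0 (z<0)

0


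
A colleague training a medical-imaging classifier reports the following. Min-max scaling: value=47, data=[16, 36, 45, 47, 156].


min=16, max=156
(47-16)/(156-16) = 31/140 = 0.2214

0.2214


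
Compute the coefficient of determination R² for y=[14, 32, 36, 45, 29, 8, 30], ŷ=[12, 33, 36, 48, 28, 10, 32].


ȳ = 27.7143
SS_res = Σ(y-ŷ)² = 23
SS_tot = Σ(y-ȳ)² = 969.43
R² = 1 - SS_res/SS_tot = 1 - 0.0237 = 0.9763

0.9763


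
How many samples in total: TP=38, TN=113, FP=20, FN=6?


Total = TP + TN + FP + FN
= 38 + 113 + 20 + 6
= 177
(Predicted positive: 58, predicted negative: 119)

177


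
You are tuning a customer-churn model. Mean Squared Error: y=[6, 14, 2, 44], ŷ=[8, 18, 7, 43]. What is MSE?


Squared errors: (6-8)²=4, (14-18)²=16, (2-7)²=25, (44-43)²=1
Sum = 46
MSE = 46/4 = 23/2

23/2


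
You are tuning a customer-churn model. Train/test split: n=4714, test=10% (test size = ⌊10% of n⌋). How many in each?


Test = ⌊4714·10/100⌋ = 471
Train = 4714 - 471 = 4243

Train: 4243, Test: 471


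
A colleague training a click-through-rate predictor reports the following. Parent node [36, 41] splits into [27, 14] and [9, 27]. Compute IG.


Parent = [36, 41], H_parent = 0.997
H_left = 0.9262 (n=41), H_right = 0.8113 (n=36)
H_children = (41/77)·0.9262 + (36/77)·0.8113 = 0.8725
IG = 0.997 - 0.8725 = 0.1245

0.1245


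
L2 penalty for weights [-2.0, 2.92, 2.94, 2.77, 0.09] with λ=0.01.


‖w‖₂² = (-2.0)² + (2.92)² + (2.94)² + (2.77)² + (0.09)²
     = 4 + 8.5264 + 8.6436 + 7.6729 + 0.0081
     = 28.851
λ·‖w‖₂² = 0.01·28.851 = 0.28851

0.28851


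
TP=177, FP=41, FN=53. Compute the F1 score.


Precision = 177/218 = 0.8119
Recall = 177/230 = 0.7696
F1 = 2·P·R/(P+R) = 2·TP/(2·TP+FP+FN) = 354/(354+41+53) = 354/448 = 0.7902

0.7902


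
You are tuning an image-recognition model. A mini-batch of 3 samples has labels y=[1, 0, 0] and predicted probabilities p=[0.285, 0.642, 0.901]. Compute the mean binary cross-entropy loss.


L[0] = -ln(0.285) = 1.2553
L[1] = -ln(1-0.642) = -ln(0.358) = 1.0272
L[2] = -ln(1-0.901) = -ln(0.099) = 2.3126
mean = (1.2553 + 1.0272 + 2.3126)/3 = 1.5317

1.5317


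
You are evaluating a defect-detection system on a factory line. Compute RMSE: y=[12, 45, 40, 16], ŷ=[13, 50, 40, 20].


MSE = 42/4 = 10.5
RMSE = √(42/4) = 3.2404

3.2404


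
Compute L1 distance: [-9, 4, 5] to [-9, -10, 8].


d = |-9+ 9| + |4+ 10| + |5-8|
  = 0 + 14 + 3
  = 17

17


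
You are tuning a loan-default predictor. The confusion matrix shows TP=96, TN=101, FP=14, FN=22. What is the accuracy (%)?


Accuracy = (TP+TN)/(TP+TN+FP+FN)
= (96+101)/(233)
= 197/233 = 84.55%

84.55%


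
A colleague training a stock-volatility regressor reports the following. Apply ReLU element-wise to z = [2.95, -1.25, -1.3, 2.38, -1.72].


ReLU(2.95) = max(0, 2.95) = 2.95
ReLU(-1.25) = max(0, -1.25) = 0.0
ReLU(-1.3) = max(0, -1.3) = 0.0
ReLU(2.38) = max(0, 2.38) = 2.38
ReLU(-1.72) = max(0, -1.72) = 0.0
result = [2.95, 0.0, 0.0, 2.38, 0.0]

[2.95, 0.0, 0.0, 2.38, 0.0]


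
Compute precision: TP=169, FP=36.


Precision = TP/(TP+FP)
= 169/(169+36)
= 169/205 = 82.44%

82.44%


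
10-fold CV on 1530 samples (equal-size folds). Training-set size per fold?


Fold size = 1530/10 = 153
Training per fold = 1530 - 153 = 1377

1377


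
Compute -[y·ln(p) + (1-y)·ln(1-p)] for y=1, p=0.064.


BCE = -[y·ln(p) + (1-y)·ln(1-p)]
= -1·ln(0.064) - 0
= -ln(0.064) = 2.7489

2.7489


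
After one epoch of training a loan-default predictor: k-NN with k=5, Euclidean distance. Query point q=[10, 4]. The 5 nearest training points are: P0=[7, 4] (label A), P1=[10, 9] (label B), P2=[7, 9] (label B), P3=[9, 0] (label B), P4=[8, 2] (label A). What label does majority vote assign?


d(q,P0) = 3.0  (label A)
d(q,P1) = 5.0  (label B)
d(q,P2) = 5.831  (label B)
d(q,P3) = 4.1231  (label B)
d(q,P4) = 2.8284  (label A)
Votes: A=2, B=3
Majority → B

B


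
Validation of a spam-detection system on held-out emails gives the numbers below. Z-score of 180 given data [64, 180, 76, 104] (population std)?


μ = 106, σ = 45.1221
z = (180 - 106)/45.1221 = 1.64

1.64


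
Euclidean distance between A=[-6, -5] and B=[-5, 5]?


d = √((-6+ 5)² + (-5-5)²)
  = √(1 + 100)
  = √101 = 10.0499

10.0499


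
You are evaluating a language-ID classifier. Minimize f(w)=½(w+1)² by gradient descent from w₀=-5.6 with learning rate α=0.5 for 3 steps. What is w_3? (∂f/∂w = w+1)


step 1: grad = -5.6+1 = -4.6; w = -5.6 - 0.5·(-4.6) = -3.3
step 2: grad = -3.3+1 = -2.3; w = -3.3 - 0.5·(-2.3) = -2.15
step 3: grad = -2.15+1 = -1.15; w = -2.15 - 0.5·(-1.15) = -1.575

-1.575


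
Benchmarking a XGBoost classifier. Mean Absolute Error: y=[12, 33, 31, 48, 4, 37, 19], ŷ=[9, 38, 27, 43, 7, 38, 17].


Absolute errors: |12-9|=3, |33-38|=5, |31-27|=4, |48-43|=5, |4-7|=3, |37-38|=1, |19-17|=2
Sum = 23
MAE = 23/7 = 23/7

23/7


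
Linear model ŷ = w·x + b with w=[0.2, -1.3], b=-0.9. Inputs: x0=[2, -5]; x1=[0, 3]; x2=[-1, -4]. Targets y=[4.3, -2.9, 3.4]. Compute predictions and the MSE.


ŷ0 = (0.2)·(2) + (-1.3)·(-5) - 0.9 = 6.0
ŷ1 = (0.2)·(0) + (-1.3)·(3) - 0.9 = -4.8
ŷ2 = (0.2)·(-1) + (-1.3)·(-4) - 0.9 = 4.1
errors² = [2.89, 3.61, 0.49]
MSE = 6.9900/3 = 2.33

2.33


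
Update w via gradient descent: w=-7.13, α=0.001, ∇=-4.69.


w_new = w - α·∇
= -7.13 - 0.001·-4.69
= -7.13 + 0.00469
= -7.12531

-7.12531


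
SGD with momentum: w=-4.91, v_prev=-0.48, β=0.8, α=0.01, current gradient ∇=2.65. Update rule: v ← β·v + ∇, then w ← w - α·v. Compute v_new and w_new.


v_new = 0.8·-0.48 + 2.65 = -0.384 + 2.65 = 2.266
w_new = -4.91 - 0.01·2.266 = -4.91 - 0.02266 = -4.93266

v_new=2.266, w_new=-4.93266


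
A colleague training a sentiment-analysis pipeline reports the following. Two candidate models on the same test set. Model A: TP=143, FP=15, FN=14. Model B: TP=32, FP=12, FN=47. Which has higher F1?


Model A: P=143/158=0.9051, R=143/157=0.9108, F1=2PR/(P+R)=2TP/(2TP+FP+FN)=286/315=0.9079
Model B: P=32/44=0.7273, R=32/79=0.4051, F1=2PR/(P+R)=2TP/(2TP+FP+FN)=64/123=0.5203
0.9079 > 0.5203 → Model A

Model A


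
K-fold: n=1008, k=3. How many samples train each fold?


Fold size = 1008/3 = 336
Training per fold = 1008 - 336 = 672

672


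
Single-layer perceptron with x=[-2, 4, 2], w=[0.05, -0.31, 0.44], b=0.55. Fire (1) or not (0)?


z = (-2)·(0.05) + (4)·(-0.31) + (2)·(0.44) + 0.55
  = 0.09
step(z) = 1 (z≥0)

1


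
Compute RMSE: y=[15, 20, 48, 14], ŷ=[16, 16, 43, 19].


MSE = 67/4 = 16.75
RMSE = √(67/4) = 4.0927

4.0927


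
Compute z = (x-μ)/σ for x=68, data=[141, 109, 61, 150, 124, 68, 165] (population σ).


μ = 116.8571, σ = 37.0692
z = (68 - 116.8571)/37.0692 = -1.318

-1.318


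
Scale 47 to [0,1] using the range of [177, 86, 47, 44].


min=44, max=177
(47-44)/(177-44) = 3/133 = 0.0226

0.0226


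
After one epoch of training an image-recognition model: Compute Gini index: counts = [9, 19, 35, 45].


Probabilities: [9/108, 19/108, 35/108, 45/108] ≈ [0.0833, 0.1759, 0.3241, 0.4167]
Σpᵢ² = (81 + 361 + 1225 + 2025)/108² = 3692/11664
Gini = 1 - Σpᵢ² = 1 - 3692/11664 = 0.6835

0.6835


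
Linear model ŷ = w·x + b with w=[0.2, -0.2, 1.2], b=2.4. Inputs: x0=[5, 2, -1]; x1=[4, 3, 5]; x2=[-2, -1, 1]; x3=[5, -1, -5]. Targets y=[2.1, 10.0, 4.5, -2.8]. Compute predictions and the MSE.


ŷ0 = (0.2)·(5) + (-0.2)·(2) + (1.2)·(-1) + 2.4 = 1.8
ŷ1 = (0.2)·(4) + (-0.2)·(3) + (1.2)·(5) + 2.4 = 8.6
ŷ2 = (0.2)·(-2) + (-0.2)·(-1) + (1.2)·(1) + 2.4 = 3.4
ŷ3 = (0.2)·(5) + (-0.2)·(-1) + (1.2)·(-5) + 2.4 = -2.4
errors² = [0.09, 1.96, 1.21, 0.16]
MSE = 3.4200/4 = 0.855

0.855


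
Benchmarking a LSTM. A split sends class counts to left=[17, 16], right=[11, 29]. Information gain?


Parent = [28, 45], H_parent = 0.9605
H_left = 0.9993 (n=33), H_right = 0.8485 (n=40)
H_children = (33/73)·0.9993 + (40/73)·0.8485 = 0.9167
IG = 0.9605 - 0.9167 = 0.0438

0.0438


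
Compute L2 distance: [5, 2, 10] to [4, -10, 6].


d = √((5-4)² + (2+ 10)² + (10-6)²)
  = √(1 + 144 + 16)
  = √161 = 12.6886

12.6886


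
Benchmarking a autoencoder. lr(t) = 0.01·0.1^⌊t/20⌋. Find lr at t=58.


n_drops = ⌊58/20⌋ = 2
lr = 0.01·0.1^2 = 0.01·0.01 = 0.0001

0.0001


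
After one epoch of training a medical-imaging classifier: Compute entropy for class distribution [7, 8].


Probabilities: [7/15, 8/15] ≈ [0.4667, 0.5333]
H = -((7/15)·log₂(7/15) + (8/15)·log₂(8/15))
  = 0.9968 bits

0.9968 bits


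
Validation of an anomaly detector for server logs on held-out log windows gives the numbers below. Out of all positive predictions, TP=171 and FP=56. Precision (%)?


Precision = TP/(TP+FP)
= 171/(171+56)
= 171/227 = 75.33%

75.33%


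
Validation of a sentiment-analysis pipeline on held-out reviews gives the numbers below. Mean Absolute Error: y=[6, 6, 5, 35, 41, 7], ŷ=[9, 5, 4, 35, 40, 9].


Absolute errors: |6-9|=3, |6-5|=1, |5-4|=1, |35-35|=0, |41-40|=1, |7-9|=2
Sum = 8
MAE = 8/6 = 4/3

4/3


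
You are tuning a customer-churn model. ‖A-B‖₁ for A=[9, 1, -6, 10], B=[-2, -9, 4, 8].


d = |9+ 2| + |1+ 9| + |-6-4| + |10-8|
  = 11 + 10 + 10 + 2
  = 33

33


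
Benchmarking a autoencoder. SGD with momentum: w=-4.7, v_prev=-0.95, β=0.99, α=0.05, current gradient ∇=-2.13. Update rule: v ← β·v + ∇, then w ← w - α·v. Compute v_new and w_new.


v_new = 0.99·-0.95 - 2.13 = -0.9405 - 2.13 = -3.0705
w_new = -4.7 - 0.05·-3.0705 = -4.7 + 0.153525 = -4.546475

v_new=-3.0705, w_new=-4.546475


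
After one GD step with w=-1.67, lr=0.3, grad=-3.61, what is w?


w_new = w - α·∇
= -1.67 - 0.3·-3.61
= -1.67 + 1.083
= -0.587

-0.587


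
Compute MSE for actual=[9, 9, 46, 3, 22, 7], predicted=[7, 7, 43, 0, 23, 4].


Squared errors: (9-7)²=4, (9-7)²=4, (46-43)²=9, (3-0)²=9, (22-23)²=1, (7-4)²=9
Sum = 36
MSE = 36/6 = 6

6


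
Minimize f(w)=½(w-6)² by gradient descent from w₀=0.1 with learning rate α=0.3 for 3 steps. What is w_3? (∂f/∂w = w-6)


step 1: grad = 0.1-6 = -5.9; w = 0.1 - 0.3·(-5.9) = 1.87
step 2: grad = 1.87-6 = -4.13; w = 1.87 - 0.3·(-4.13) = 3.109
step 3: grad = 3.109-6 = -2.891; w = 3.109 - 0.3·(-2.891) = 3.9763

3.9763


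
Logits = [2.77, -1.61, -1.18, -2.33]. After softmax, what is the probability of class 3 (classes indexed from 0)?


Exponentials: e^2.77=15.9586, e^-1.61=0.1999, e^-1.18=0.3073, e^-2.33=0.0973
Sum = 16.5631
Softmax = [0.9635, 0.0121, 0.0186, 0.0059]
p[3] = 0.0973/16.5631 = 0.0059

0.0059


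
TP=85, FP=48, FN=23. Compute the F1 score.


Precision = 85/133 = 0.6391
Recall = 85/108 = 0.787
F1 = 2·P·R/(P+R) = 2·TP/(2·TP+FP+FN) = 170/(170+48+23) = 170/241 = 0.7054

0.7054


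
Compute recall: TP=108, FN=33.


Recall = TP/(TP+FN)
= 108/(108+33)
= 108/141 = 76.6%

76.6%


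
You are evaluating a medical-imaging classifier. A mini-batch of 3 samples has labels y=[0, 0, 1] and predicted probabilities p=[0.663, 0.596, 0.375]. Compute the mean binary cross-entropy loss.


L[0] = -ln(1-0.663) = -ln(0.337) = 1.0877
L[1] = -ln(1-0.596) = -ln(0.404) = 0.9063
L[2] = -ln(0.375) = 0.9808
mean = (1.0877 + 0.9063 + 0.9808)/3 = 0.9916

0.9916


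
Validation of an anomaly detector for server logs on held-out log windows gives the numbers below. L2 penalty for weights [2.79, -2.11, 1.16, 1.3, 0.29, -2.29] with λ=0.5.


‖w‖₂² = (2.79)² + (-2.11)² + (1.16)² + (1.3)² + (0.29)² + (-2.29)²
     = 7.7841 + 4.4521 + 1.3456 + 1.69 + 0.0841 + 5.2441
     = 20.6
λ·‖w‖₂² = 0.5·20.6 = 10.3

10.3


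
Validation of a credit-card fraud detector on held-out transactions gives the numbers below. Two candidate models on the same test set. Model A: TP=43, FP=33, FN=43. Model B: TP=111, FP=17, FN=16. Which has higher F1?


Model A: P=43/76=0.5658, R=43/86=0.5, F1=2PR/(P+R)=2TP/(2TP+FP+FN)=86/162=0.5309
Model B: P=111/128=0.8672, R=111/127=0.874, F1=2PR/(P+R)=2TP/(2TP+FP+FN)=222/255=0.8706
0.5309 < 0.8706 → Model B

Model B


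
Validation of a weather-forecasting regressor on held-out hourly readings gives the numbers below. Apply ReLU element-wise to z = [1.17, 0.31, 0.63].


ReLU(1.17) = max(0, 1.17) = 1.17
ReLU(0.31) = max(0, 0.31) = 0.31
ReLU(0.63) = max(0, 0.63) = 0.63
result = [1.17, 0.31, 0.63]

[1.17, 0.31, 0.63]


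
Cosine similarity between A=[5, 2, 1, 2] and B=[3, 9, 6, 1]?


A·B = 5·3 + 2·9 + 1·6 + 2·1 = 41
‖A‖ = √34 = 5.831, ‖B‖ = √127 = 11.2694
cos = 41/(√34·√127) = 41/√4318 = 0.6239

0.6239


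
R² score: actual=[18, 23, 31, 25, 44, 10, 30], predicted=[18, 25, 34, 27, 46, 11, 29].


ȳ = 25.8571
SS_res = Σ(y-ŷ)² = 23
SS_tot = Σ(y-ȳ)² = 694.86
R² = 1 - SS_res/SS_tot = 1 - 0.0331 = 0.9669

0.9669


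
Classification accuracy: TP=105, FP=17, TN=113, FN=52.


Accuracy = (TP+TN)/(TP+TN+FP+FN)
= (105+113)/(287)
= 218/287 = 75.96%

75.96%


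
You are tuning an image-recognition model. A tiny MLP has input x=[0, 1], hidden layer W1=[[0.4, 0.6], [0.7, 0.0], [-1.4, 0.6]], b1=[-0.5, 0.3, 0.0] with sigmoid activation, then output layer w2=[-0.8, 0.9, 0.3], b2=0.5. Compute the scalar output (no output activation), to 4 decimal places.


z1[0] = (0.4)·(0) + (0.6)·(1) - 0.5 = 0.1
z1[1] = (0.7)·(0) + (0.0)·(1) + 0.3 = 0.3
z1[2] = (-1.4)·(0) + (0.6)·(1) + 0.0 = 0.6
h = sigmoid(z1) = [0.525, 0.5744, 0.6457]
output = (-0.8)·(0.525) + (0.9)·(0.5744) + (0.3)·(0.6457) + 0.5 = 0.7907

0.7907


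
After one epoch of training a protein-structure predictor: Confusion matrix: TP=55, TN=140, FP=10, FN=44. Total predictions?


Total = TP + TN + FP + FN
= 55 + 140 + 10 + 44
= 249
(Predicted positive: 65, predicted negative: 184)

249


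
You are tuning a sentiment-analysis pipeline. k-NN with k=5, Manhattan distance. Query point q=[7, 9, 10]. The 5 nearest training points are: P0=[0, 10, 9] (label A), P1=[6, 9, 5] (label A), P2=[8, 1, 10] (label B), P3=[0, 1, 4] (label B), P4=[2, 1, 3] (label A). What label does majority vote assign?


d(q,P0) = 9  (label A)
d(q,P1) = 6  (label A)
d(q,P2) = 9  (label B)
d(q,P3) = 21  (label B)
d(q,P4) = 20  (label A)
Votes: A=3, B=2
Majority → A

A


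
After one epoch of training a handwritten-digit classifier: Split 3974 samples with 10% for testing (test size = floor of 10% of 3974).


Test = ⌊3974·10/100⌋ = 397
Train = 3974 - 397 = 3577

Train: 3577, Test: 397


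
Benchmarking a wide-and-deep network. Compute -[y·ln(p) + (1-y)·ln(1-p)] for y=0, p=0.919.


BCE = -[y·ln(p) + (1-y)·ln(1-p)]
= -0 - 1·ln(1-0.919)
= -ln(0.081) = 2.5133

2.5133


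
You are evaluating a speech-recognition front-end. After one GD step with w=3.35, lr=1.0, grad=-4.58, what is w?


w_new = w - α·∇
= 3.35 - 1.0·-4.58
= 3.35 + 4.58
= 7.93

7.93


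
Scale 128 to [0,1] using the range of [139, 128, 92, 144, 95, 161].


min=92, max=161
(128-92)/(161-92) = 36/69 = 0.5217

0.5217


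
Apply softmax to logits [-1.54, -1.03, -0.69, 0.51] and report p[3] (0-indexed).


Exponentials: e^-1.54=0.2144, e^-1.03=0.357, e^-0.69=0.5016, e^0.51=1.6653
Sum = 2.7383
Softmax = [0.0783, 0.1304, 0.1832, 0.6082]
p[3] = 1.6653/2.7383 = 0.6082

0.6082


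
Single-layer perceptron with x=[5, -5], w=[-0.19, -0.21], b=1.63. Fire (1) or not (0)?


z = (5)·(-0.19) + (-5)·(-0.21) + 1.63
  = 1.73
step(z) = 1 (z≥0)

1


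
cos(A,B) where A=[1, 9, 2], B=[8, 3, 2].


A·B = 1·8 + 9·3 + 2·2 = 39
‖A‖ = √86 = 9.2736, ‖B‖ = √77 = 8.775
cos = 39/(√86·√77) = 39/√6622 = 0.4793

0.4793


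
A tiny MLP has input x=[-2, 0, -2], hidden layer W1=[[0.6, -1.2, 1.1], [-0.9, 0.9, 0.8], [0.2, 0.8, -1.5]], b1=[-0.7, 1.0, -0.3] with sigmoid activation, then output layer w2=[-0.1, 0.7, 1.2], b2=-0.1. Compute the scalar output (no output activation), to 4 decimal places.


z1[0] = (0.6)·(-2) + (-1.2)·(0) + (1.1)·(-2) - 0.7 = -4.1
z1[1] = (-0.9)·(-2) + (0.9)·(0) + (0.8)·(-2) + 1.0 = 1.2
z1[2] = (0.2)·(-2) + (0.8)·(0) + (-1.5)·(-2) - 0.3 = 2.3
h = sigmoid(z1) = [0.0163, 0.7685, 0.9089]
output = (-0.1)·(0.0163) + (0.7)·(0.7685) + (1.2)·(0.9089) - 0.1 = 1.527

1.527


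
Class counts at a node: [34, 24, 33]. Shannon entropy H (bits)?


Probabilities: [34/91, 24/91, 33/91] ≈ [0.3736, 0.2637, 0.3626]
H = -((34/91)·log₂(34/91) + (24/91)·log₂(24/91) + (33/91)·log₂(33/91))
  = 1.5685 bits

1.5685 bits


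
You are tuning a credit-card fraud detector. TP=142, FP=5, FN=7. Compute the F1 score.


Precision = 142/147 = 0.966
Recall = 142/149 = 0.953
F1 = 2·P·R/(P+R) = 2·TP/(2·TP+FP+FN) = 284/(284+5+7) = 284/296 = 0.9595

0.9595


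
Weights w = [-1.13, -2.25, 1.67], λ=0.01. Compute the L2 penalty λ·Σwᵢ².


‖w‖₂² = (-1.13)² + (-2.25)² + (1.67)²
     = 1.2769 + 5.0625 + 2.7889
     = 9.1283
λ·‖w‖₂² = 0.01·9.1283 = 0.091283

0.091283


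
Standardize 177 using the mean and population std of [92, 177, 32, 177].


μ = 119.5, σ = 61.2883
z = (177 - 119.5)/61.2883 = 0.9382

0.9382


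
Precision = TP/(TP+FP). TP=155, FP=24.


Precision = TP/(TP+FP)
= 155/(155+24)
= 155/179 = 86.59%

86.59%


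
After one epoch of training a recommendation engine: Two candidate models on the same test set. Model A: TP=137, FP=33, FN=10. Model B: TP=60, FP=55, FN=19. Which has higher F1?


Model A: P=137/170=0.8059, R=137/147=0.932, F1=2PR/(P+R)=2TP/(2TP+FP+FN)=274/317=0.8644
Model B: P=60/115=0.5217, R=60/79=0.7595, F1=2PR/(P+R)=2TP/(2TP+FP+FN)=120/194=0.6186
0.8644 > 0.6186 → Model A

Model A


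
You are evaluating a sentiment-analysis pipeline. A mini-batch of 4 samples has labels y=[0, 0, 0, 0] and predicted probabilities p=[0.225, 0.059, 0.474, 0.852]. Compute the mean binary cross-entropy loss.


L[0] = -ln(1-0.225) = -ln(0.775) = 0.2549
L[1] = -ln(1-0.059) = -ln(0.941) = 0.0608
L[2] = -ln(1-0.474) = -ln(0.526) = 0.6425
L[3] = -ln(1-0.852) = -ln(0.148) = 1.9105
mean = (0.2549 + 0.0608 + 0.6425 + 1.9105)/4 = 0.7172

0.7172


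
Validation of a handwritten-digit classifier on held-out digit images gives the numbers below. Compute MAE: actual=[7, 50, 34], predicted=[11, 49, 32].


Absolute errors: |7-11|=4, |50-49|=1, |34-32|=2
Sum = 7
MAE = 7/3 = 7/3

7/3


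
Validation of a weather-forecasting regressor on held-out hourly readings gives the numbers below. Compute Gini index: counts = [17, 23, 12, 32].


Probabilities: [17/84, 23/84, 12/84, 32/84] ≈ [0.2024, 0.2738, 0.1429, 0.381]
Σpᵢ² = (289 + 529 + 144 + 1024)/84² = 1986/7056
Gini = 1 - Σpᵢ² = 1 - 1986/7056 = 0.7185

0.7185


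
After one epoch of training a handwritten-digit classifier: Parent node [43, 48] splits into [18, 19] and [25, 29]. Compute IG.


Parent = [43, 48], H_parent = 0.9978
H_left = 0.9995 (n=37), H_right = 0.996 (n=54)
H_children = (37/91)·0.9995 + (54/91)·0.996 = 0.9974
IG = 0.9978 - 0.9974 = 0.0004

0.0004


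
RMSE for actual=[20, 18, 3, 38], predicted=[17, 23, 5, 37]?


MSE = 39/4 = 9.75
RMSE = √(39/4) = 3.1225

3.1225


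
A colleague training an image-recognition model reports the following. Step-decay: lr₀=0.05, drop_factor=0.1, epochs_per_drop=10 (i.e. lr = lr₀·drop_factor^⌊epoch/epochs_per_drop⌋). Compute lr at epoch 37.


n_drops = ⌊37/10⌋ = 3
lr = 0.05·0.1^3 = 0.05·0.001 = 0.00005

0.00005


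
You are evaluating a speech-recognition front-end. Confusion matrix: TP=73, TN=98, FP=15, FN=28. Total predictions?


Total = TP + TN + FP + FN
= 73 + 98 + 15 + 28
= 214
(Predicted positive: 88, predicted negative: 126)

214


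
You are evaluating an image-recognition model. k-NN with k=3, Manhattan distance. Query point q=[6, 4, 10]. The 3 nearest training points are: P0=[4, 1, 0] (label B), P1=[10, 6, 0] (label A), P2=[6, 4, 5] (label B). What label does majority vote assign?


d(q,P0) = 15  (label B)
d(q,P1) = 16  (label A)
d(q,P2) = 5  (label B)
Votes: A=1, B=2
Majority → B

B


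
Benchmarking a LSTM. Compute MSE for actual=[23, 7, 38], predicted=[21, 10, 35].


Squared errors: (23-21)²=4, (7-10)²=9, (38-35)²=9
Sum = 22
MSE = 22/3 = 22/3

22/3


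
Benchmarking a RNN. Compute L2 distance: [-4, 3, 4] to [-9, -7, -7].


d = √((-4+ 9)² + (3+ 7)² + (4+ 7)²)
  = √(25 + 100 + 121)
  = √246 = 15.6844

15.6844


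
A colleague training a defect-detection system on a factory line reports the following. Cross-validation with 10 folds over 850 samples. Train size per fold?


Fold size = 850/10 = 85
Training per fold = 850 - 85 = 765

765


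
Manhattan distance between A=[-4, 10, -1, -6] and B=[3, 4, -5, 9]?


d = |-4-3| + |10-4| + |-1+ 5| + |-6-9|
  = 7 + 6 + 4 + 15
  = 32

32


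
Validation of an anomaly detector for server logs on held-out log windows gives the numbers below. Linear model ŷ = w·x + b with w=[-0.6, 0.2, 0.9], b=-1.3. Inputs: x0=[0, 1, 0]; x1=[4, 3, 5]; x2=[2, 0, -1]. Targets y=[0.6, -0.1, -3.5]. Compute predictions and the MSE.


ŷ0 = (-0.6)·(0) + (0.2)·(1) + (0.9)·(0) - 1.3 = -1.1
ŷ1 = (-0.6)·(4) + (0.2)·(3) + (0.9)·(5) - 1.3 = 1.4
ŷ2 = (-0.6)·(2) + (0.2)·(0) + (0.9)·(-1) - 1.3 = -3.4
errors² = [2.89, 2.25, 0.01]
MSE = 5.1500/3 = 1.7167

1.7167


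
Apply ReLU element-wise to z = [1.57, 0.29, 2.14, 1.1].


ReLU(1.57) = max(0, 1.57) = 1.57
ReLU(0.29) = max(0, 0.29) = 0.29
ReLU(2.14) = max(0, 2.14) = 2.14
ReLU(1.1) = max(0, 1.1) = 1.1
result = [1.57, 0.29, 2.14, 1.1]

[1.57, 0.29, 2.14, 1.1]


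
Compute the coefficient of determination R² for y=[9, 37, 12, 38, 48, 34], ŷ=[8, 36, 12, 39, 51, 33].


ȳ = 29.6667
SS_res = Σ(y-ŷ)² = 13
SS_tot = Σ(y-ȳ)² = 1217.33
R² = 1 - SS_res/SS_tot = 1 - 0.0107 = 0.9893

0.9893


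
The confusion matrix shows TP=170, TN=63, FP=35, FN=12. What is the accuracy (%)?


Accuracy = (TP+TN)/(TP+TN+FP+FN)
= (170+63)/(280)
= 233/280 = 83.21%

83.21%


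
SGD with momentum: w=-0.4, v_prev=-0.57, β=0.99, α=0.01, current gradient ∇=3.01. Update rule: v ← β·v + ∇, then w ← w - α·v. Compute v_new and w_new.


v_new = 0.99·-0.57 + 3.01 = -0.5643 + 3.01 = 2.4457
w_new = -0.4 - 0.01·2.4457 = -0.4 - 0.024457 = -0.424457

v_new=2.4457, w_new=-0.424457


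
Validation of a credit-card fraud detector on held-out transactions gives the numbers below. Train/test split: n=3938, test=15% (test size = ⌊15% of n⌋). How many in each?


Test = ⌊3938·15/100⌋ = 590
Train = 3938 - 590 = 3348

Train: 3348, Test: 590


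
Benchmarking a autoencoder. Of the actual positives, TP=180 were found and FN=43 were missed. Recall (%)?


Recall = TP/(TP+FN)
= 180/(180+43)
= 180/223 = 80.72%

80.72%


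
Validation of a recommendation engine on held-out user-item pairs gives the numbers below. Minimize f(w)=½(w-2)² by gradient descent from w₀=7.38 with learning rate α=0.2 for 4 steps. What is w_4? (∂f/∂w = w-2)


step 1: grad = 7.38-2 = 5.38; w = 7.38 - 0.2·(5.38) = 6.304
step 2: grad = 6.304-2 = 4.304; w = 6.304 - 0.2·(4.304) = 5.4432
step 3: grad = 5.4432-2 = 3.4432; w = 5.4432 - 0.2·(3.4432) = 4.75456
step 4: grad = 4.75456-2 = 2.75456; w = 4.75456 - 0.2·(2.75456) = 4.203648

4.203648


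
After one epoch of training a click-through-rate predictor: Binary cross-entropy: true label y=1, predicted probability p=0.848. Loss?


BCE = -[y·ln(p) + (1-y)·ln(1-p)]
= -1·ln(0.848) - 0
= -ln(0.848) = 0.1649

0.1649


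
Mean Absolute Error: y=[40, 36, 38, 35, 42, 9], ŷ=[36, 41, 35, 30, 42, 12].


Absolute errors: |40-36|=4, |36-41|=5, |38-35|=3, |35-30|=5, |42-42|=0, |9-12|=3
Sum = 20
MAE = 20/6 = 10/3

10/3


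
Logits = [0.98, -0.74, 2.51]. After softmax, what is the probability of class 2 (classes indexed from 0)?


Exponentials: e^0.98=2.6645, e^-0.74=0.4771, e^2.51=12.3049
Sum = 15.4465
Softmax = [0.1725, 0.0309, 0.7966]
p[2] = 12.3049/15.4465 = 0.7966

0.7966


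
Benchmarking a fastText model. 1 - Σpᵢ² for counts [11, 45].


Probabilities: [11/56, 45/56] ≈ [0.1964, 0.8036]
Σpᵢ² = (121 + 2025)/56² = 2146/3136
Gini = 1 - Σpᵢ² = 1 - 2146/3136 = 0.3157

0.3157


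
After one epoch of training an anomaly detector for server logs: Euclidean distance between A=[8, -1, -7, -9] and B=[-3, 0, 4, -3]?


d = √((8+ 3)² + (-1-0)² + (-7-4)² + (-9+ 3)²)
  = √(121 + 1 + 121 + 36)
  = √279 = 16.7033

16.7033


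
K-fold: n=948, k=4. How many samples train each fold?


Fold size = 948/4 = 237
Training per fold = 948 - 237 = 711

711


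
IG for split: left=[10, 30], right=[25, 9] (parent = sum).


Parent = [35, 39], H_parent = 0.9979
H_left = 0.8113 (n=40), H_right = 0.8338 (n=34)
H_children = (40/74)·0.8113 + (34/74)·0.8338 = 0.8216
IG = 0.9979 - 0.8216 = 0.1763

0.1763


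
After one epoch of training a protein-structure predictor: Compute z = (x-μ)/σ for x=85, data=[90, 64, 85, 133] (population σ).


μ = 93, σ = 25.0699
z = (85 - 93)/25.0699 = -0.3191

-0.3191


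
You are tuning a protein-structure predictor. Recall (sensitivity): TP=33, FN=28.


Recall = TP/(TP+FN)
= 33/(33+28)
= 33/61 = 54.1%

54.1%


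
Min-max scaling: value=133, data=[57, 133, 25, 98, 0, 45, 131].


min=0, max=133
(133-0)/(133-0) = 133/133 = 1.0

1.0


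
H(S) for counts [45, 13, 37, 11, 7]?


Probabilities: [45/113, 13/113, 37/113, 11/113, 7/113] ≈ [0.3982, 0.115, 0.3274, 0.0973, 0.0619]
H = -((45/113)·log₂(45/113) + (13/113)·log₂(13/113) + (37/113)·log₂(37/113) + (11/113)·log₂(11/113) + (7/113)·log₂(7/113))
  = 1.991 bits

1.991 bits


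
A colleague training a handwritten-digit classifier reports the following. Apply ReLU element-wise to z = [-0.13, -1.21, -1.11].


ReLU(-0.13) = max(0, -0.13) = 0.0
ReLU(-1.21) = max(0, -1.21) = 0.0
ReLU(-1.11) = max(0, -1.11) = 0.0
result = [0.0, 0.0, 0.0]

[0.0, 0.0, 0.0]


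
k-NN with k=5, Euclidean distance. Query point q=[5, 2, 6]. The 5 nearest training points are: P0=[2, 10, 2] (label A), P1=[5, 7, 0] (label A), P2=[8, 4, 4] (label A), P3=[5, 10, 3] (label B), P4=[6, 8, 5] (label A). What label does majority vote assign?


d(q,P0) = 9.434  (label A)
d(q,P1) = 7.8102  (label A)
d(q,P2) = 4.1231  (label A)
d(q,P3) = 8.544  (label B)
d(q,P4) = 6.1644  (label A)
Votes: A=4, B=1
Majority → A

A


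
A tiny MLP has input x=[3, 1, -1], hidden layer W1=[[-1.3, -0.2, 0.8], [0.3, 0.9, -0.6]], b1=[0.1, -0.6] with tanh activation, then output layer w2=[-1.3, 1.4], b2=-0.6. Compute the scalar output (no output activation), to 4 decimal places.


z1[0] = (-1.3)·(3) + (-0.2)·(1) + (0.8)·(-1) + 0.1 = -4.8
z1[1] = (0.3)·(3) + (0.9)·(1) + (-0.6)·(-1) - 0.6 = 1.8
h = tanh(z1) = [-0.9999, 0.9468]
output = (-1.3)·(-0.9999) + (1.4)·(0.9468) - 0.6 = 2.0254

2.0254


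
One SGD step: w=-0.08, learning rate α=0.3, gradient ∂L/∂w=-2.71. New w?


w_new = w - α·∇
= -0.08 - 0.3·-2.71
= -0.08 + 0.813
= 0.733

0.733


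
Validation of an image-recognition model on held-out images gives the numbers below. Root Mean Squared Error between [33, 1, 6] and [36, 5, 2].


MSE = 41/3 = 13.6667
RMSE = √(41/3) = 3.6968

3.6968


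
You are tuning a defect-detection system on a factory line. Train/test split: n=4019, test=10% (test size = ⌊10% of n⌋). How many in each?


Test = ⌊4019·10/100⌋ = 401
Train = 4019 - 401 = 3618

Train: 3618, Test: 401


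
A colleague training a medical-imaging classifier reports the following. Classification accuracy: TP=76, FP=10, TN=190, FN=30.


Accuracy = (TP+TN)/(TP+TN+FP+FN)
= (76+190)/(306)
= 266/306 = 86.93%

86.93%


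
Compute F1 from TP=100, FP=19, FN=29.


Precision = 100/119 = 0.8403
Recall = 100/129 = 0.7752
F1 = 2·P·R/(P+R) = 2·TP/(2·TP+FP+FN) = 200/(200+19+29) = 200/248 = 0.8065

0.8065


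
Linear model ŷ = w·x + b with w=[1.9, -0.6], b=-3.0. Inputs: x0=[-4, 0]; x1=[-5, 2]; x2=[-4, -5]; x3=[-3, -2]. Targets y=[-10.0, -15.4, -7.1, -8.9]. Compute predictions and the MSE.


ŷ0 = (1.9)·(-4) + (-0.6)·(0) - 3.0 = -10.6
ŷ1 = (1.9)·(-5) + (-0.6)·(2) - 3.0 = -13.7
ŷ2 = (1.9)·(-4) + (-0.6)·(-5) - 3.0 = -7.6
ŷ3 = (1.9)·(-3) + (-0.6)·(-2) - 3.0 = -7.5
errors² = [0.36, 2.89, 0.25, 1.96]
MSE = 5.4600/4 = 1.365

1.365


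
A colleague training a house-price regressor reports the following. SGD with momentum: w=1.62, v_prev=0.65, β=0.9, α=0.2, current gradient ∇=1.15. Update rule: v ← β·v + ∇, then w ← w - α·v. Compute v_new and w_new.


v_new = 0.9·0.65 + 1.15 = 0.585 + 1.15 = 1.735
w_new = 1.62 - 0.2·1.735 = 1.62 - 0.347 = 1.273

v_new=1.735, w_new=1.273


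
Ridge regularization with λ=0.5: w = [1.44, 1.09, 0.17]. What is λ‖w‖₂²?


‖w‖₂² = (1.44)² + (1.09)² + (0.17)²
     = 2.0736 + 1.1881 + 0.0289
     = 3.2906
λ·‖w‖₂² = 0.5·3.2906 = 1.6453

1.6453


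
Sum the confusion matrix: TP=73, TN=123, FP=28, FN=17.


Total = TP + TN + FP + FN
= 73 + 123 + 28 + 17
= 241
(Predicted positive: 101, predicted negative: 140)

241


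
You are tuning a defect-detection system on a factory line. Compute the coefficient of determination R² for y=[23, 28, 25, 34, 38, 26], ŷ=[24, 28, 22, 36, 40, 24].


ȳ = 29
SS_res = Σ(y-ŷ)² = 22
SS_tot = Σ(y-ȳ)² = 168
R² = 1 - SS_res/SS_tot = 1 - 0.131 = 0.869

0.869


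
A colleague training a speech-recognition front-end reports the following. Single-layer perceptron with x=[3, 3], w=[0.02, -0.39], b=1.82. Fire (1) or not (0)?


z = (3)·(0.02) + (3)·(-0.39) + 1.82
  = 0.71
step(z) = 1 (z≥0)

1


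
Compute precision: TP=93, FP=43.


Precision = TP/(TP+FP)
= 93/(93+43)
= 93/136 = 68.38%

68.38%


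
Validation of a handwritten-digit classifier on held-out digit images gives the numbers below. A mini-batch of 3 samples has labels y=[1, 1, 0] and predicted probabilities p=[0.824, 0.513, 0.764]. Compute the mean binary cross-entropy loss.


L[0] = -ln(0.824) = 0.1936
L[1] = -ln(0.513) = 0.6675
L[2] = -ln(1-0.764) = -ln(0.236) = 1.4439
mean = (0.1936 + 0.6675 + 1.4439)/3 = 0.7683

0.7683


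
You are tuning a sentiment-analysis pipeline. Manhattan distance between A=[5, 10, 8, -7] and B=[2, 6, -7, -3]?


d = |5-2| + |10-6| + |8+ 7| + |-7+ 3|
  = 3 + 4 + 15 + 4
  = 26

26


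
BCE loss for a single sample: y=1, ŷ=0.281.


BCE = -[y·ln(p) + (1-y)·ln(1-p)]
= -1·ln(0.281) - 0
= -ln(0.281) = 1.2694

1.2694


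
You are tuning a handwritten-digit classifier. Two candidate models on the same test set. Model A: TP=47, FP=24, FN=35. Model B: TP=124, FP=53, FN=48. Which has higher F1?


Model A: P=47/71=0.662, R=47/82=0.5732, F1=2PR/(P+R)=2TP/(2TP+FP+FN)=94/153=0.6144
Model B: P=124/177=0.7006, R=124/172=0.7209, F1=2PR/(P+R)=2TP/(2TP+FP+FN)=248/349=0.7106
0.6144 < 0.7106 → Model B

Model B


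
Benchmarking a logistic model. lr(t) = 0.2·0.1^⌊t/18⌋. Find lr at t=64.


n_drops = ⌊64/18⌋ = 3
lr = 0.2·0.1^3 = 0.2·0.001 = 0.0002

0.0002


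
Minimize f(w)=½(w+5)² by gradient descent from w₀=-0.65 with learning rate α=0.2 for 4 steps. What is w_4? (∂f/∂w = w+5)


step 1: grad = -0.65+5 = 4.35; w = -0.65 - 0.2·(4.35) = -1.52
step 2: grad = -1.52+5 = 3.48; w = -1.52 - 0.2·(3.48) = -2.216
step 3: grad = -2.216+5 = 2.784; w = -2.216 - 0.2·(2.784) = -2.7728
step 4: grad = -2.7728+5 = 2.2272; w = -2.7728 - 0.2·(2.2272) = -3.21824

-3.21824


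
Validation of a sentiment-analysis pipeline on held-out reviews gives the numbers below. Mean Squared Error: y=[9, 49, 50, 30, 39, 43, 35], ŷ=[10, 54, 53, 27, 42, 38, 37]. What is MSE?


Squared errors: (9-10)²=1, (49-54)²=25, (50-53)²=9, (30-27)²=9, (39-42)²=9, (43-38)²=25, (35-37)²=4
Sum = 82
MSE = 82/7 = 82/7

82/7


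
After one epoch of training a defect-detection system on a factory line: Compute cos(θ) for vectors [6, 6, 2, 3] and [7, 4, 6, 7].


A·B = 6·7 + 6·4 + 2·6 + 3·7 = 99
‖A‖ = √85 = 9.2195, ‖B‖ = √150 = 12.2474
cos = 99/(√85·√150) = 99/√12750 = 0.8768

0.8768


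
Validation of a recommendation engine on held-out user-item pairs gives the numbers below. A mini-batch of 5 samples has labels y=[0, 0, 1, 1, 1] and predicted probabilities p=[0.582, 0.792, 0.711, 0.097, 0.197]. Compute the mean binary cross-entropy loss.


L[0] = -ln(1-0.582) = -ln(0.418) = 0.8723
L[1] = -ln(1-0.792) = -ln(0.208) = 1.5702
L[2] = -ln(0.711) = 0.3411
L[3] = -ln(0.097) = 2.333
L[4] = -ln(0.197) = 1.6246
mean = (0.8723 + 1.5702 + 0.3411 + 2.333 + 1.6246)/5 = 1.3482

1.3482


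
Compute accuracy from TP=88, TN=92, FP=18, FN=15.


Accuracy = (TP+TN)/(TP+TN+FP+FN)
= (88+92)/(213)
= 180/213 = 84.51%

84.51%


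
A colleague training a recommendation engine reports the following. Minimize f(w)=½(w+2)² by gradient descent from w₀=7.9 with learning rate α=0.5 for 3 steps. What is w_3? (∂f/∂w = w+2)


step 1: grad = 7.9+2 = 9.9; w = 7.9 - 0.5·(9.9) = 2.95
step 2: grad = 2.95+2 = 4.95; w = 2.95 - 0.5·(4.95) = 0.475
step 3: grad = 0.475+2 = 2.475; w = 0.475 - 0.5·(2.475) = -0.7625

-0.7625


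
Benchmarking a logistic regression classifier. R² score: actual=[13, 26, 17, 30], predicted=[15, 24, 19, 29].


ȳ = 21.5
SS_res = Σ(y-ŷ)² = 13
SS_tot = Σ(y-ȳ)² = 185
R² = 1 - SS_res/SS_tot = 1 - 0.0703 = 0.9297

0.9297


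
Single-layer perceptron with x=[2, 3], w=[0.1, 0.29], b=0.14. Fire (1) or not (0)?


z = (2)·(0.1) + (3)·(0.29) + 0.14
  = 1.21
step(z) = 1 (z≥0)

1


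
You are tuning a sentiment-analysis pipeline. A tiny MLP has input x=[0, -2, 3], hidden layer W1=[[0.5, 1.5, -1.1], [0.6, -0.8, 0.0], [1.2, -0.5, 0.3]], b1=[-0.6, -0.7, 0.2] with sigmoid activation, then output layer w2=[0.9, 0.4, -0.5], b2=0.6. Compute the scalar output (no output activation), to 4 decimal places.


z1[0] = (0.5)·(0) + (1.5)·(-2) + (-1.1)·(3) - 0.6 = -6.9
z1[1] = (0.6)·(0) + (-0.8)·(-2) + (0.0)·(3) - 0.7 = 0.9
z1[2] = (1.2)·(0) + (-0.5)·(-2) + (0.3)·(3) + 0.2 = 2.1
h = sigmoid(z1) = [0.001, 0.7109, 0.8909]
output = (0.9)·(0.001) + (0.4)·(0.7109) + (-0.5)·(0.8909) + 0.6 = 0.4398

0.4398


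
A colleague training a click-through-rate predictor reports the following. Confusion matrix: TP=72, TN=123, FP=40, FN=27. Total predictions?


Total = TP + TN + FP + FN
= 72 + 123 + 40 + 27
= 262
(Predicted positive: 112, predicted negative: 150)

262


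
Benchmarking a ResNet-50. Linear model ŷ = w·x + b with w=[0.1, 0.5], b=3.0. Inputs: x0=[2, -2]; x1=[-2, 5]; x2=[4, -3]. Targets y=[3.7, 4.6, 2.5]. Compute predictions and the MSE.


ŷ0 = (0.1)·(2) + (0.5)·(-2) + 3.0 = 2.2
ŷ1 = (0.1)·(-2) + (0.5)·(5) + 3.0 = 5.3
ŷ2 = (0.1)·(4) + (0.5)·(-3) + 3.0 = 1.9
errors² = [2.25, 0.49, 0.36]
MSE = 3.1000/3 = 1.0333

1.0333
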